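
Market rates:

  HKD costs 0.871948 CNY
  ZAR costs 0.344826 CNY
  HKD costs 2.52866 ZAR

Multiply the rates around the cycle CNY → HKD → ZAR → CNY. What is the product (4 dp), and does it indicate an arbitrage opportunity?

1.0000 (no arbitrage)

Around CNY → HKD → ZAR → CNY: 1 ÷ 0.871948 × 2.52866 × 0.344826 = 1.000000
Product ≈ 1 (deviation 0.000%, within rounding noise).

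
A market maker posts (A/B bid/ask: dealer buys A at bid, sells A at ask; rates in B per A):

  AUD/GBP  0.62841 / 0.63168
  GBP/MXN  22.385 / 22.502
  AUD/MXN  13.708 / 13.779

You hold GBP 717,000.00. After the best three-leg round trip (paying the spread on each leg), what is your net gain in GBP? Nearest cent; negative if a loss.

Best loop GBP → MXN → AUD → GBP:
GBP 717,000.00 × 22.385 (sell GBP at bid) = MXN 16,050,045.00
MXN 16,050,045.00 ÷ 13.779 (buy AUD at ask) = AUD 1,164,819.29
AUD 1,164,819.29 × 0.62841 (sell AUD at bid) = GBP 731,984.09

Net profit: GBP 14,984.09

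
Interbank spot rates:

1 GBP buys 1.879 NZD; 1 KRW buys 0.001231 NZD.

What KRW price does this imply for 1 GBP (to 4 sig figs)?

GBP/KRW = 1526

1 GBP × 1.879 = 1.879 NZD
1.879 NZD ÷ 0.001231 = 1526.4 KRW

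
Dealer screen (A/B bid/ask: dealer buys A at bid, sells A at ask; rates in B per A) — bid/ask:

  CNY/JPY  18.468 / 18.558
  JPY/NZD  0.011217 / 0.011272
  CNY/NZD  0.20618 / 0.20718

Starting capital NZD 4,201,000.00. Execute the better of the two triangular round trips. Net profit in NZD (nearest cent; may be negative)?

Best loop NZD → CNY → JPY → NZD:
NZD 4,201,000.00 ÷ 0.20718 (buy CNY at ask) = CNY 20,277,053.77
CNY 20,277,053.77 × 18.468 (sell CNY at bid) = JPY 374,476,629
JPY 374,476,629 × 0.011217 (sell JPY at bid) = NZD 4,200,504.35

Net result: NZD -495.65 (no profitable arbitrage after spreads)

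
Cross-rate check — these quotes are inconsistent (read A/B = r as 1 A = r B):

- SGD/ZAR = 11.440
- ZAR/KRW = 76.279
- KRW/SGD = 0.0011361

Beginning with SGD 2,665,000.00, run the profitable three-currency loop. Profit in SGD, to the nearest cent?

Profitable loop is SGD → KRW → ZAR → SGD:
SGD 2,665,000.00 ÷ 0.0011361 = KRW 2,345,744,213
KRW 2,345,744,213 ÷ 76.279 = ZAR 30,752,162.62
ZAR 30,752,162.62 ÷ 11.440 = SGD 2,688,126.10
Profit = SGD 2,688,126.10 − SGD 2,665,000.00

Profit: SGD 23,126.10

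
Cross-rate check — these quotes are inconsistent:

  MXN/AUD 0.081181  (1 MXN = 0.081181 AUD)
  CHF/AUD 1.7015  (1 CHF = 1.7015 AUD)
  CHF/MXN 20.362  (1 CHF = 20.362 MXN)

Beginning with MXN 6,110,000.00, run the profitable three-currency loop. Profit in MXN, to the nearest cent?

Profit: MXN 179,242.40

Profitable loop is MXN → CHF → AUD → MXN:
MXN 6,110,000.00 ÷ 20.362 = CHF 300,068.76
CHF 300,068.76 × 1.7015 = AUD 510,566.99
AUD 510,566.99 ÷ 0.081181 = MXN 6,289,242.40
Profit = MXN 6,289,242.40 − MXN 6,110,000.00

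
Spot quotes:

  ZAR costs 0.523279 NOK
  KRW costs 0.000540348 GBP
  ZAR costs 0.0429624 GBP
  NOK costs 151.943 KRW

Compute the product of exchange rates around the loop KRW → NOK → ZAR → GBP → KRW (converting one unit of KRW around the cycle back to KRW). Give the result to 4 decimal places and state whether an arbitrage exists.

1.0000 (no arbitrage)

Around KRW → NOK → ZAR → GBP → KRW: 1 ÷ 151.943 ÷ 0.523279 × 0.0429624 ÷ 0.000540348 = 1.000002
Product ≈ 1 (deviation 0.000%, within rounding noise).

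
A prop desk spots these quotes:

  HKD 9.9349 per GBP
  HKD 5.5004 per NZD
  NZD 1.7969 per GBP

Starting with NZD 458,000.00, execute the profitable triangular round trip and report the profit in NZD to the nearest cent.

Profitable loop is NZD → GBP → HKD → NZD:
NZD 458,000.00 ÷ 1.7969 = GBP 254,883.41
GBP 254,883.41 × 9.9349 = HKD 2,532,241.19
HKD 2,532,241.19 ÷ 5.5004 = NZD 460,374.01
Profit = NZD 460,374.01 − NZD 458,000.00

Profit: NZD 2,374.01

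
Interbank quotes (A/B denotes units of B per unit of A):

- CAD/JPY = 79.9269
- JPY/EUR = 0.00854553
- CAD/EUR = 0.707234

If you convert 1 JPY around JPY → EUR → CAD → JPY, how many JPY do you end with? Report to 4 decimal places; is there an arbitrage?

0.9658 (arbitrage exists)

Around JPY → EUR → CAD → JPY: 1 × 0.00854553 ÷ 0.707234 × 79.9269 = 0.965759
Product < 1; profitable direction is JPY → CAD → EUR → JPY.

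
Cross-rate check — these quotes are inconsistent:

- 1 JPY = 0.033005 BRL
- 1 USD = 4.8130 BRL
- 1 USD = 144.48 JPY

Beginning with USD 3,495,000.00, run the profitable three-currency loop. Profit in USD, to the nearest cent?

Profit: USD 32,569.44

Profitable loop is USD → BRL → JPY → USD:
USD 3,495,000.00 × 4.8130 = BRL 16,821,435.00
BRL 16,821,435.00 ÷ 0.033005 = JPY 509,663,233
JPY 509,663,233 ÷ 144.48 = USD 3,527,569.44
Profit = USD 3,527,569.44 − USD 3,495,000.00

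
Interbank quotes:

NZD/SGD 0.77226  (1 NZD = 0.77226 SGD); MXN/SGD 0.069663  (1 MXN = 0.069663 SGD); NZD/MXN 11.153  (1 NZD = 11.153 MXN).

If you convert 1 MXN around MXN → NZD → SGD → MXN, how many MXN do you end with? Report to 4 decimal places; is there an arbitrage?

Around MXN → NZD → SGD → MXN: 1 ÷ 11.153 × 0.77226 ÷ 0.069663 = 0.993962
Product < 1; profitable direction is MXN → SGD → NZD → MXN.

0.9940 (arbitrage exists)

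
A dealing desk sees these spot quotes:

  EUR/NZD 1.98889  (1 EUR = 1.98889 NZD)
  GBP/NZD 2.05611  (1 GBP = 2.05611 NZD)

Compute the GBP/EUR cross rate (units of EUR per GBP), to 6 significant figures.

1 GBP × 2.05611 = 2.05611 NZD
2.05611 NZD ÷ 1.98889 = 1.0338 EUR

GBP/EUR = 1.03380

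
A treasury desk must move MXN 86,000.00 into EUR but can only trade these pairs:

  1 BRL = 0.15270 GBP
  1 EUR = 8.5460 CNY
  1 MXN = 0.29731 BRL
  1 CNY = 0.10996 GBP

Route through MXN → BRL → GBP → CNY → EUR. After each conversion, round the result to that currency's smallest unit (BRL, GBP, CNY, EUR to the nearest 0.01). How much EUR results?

EUR 4,154.79

MXN 86,000.00 × 0.29731 = BRL 25,568.66
BRL 25,568.66 × 0.15270 = GBP 3,904.33
GBP 3,904.33 ÷ 0.10996 = CNY 35,506.82
CNY 35,506.82 ÷ 8.5460 = EUR 4,154.79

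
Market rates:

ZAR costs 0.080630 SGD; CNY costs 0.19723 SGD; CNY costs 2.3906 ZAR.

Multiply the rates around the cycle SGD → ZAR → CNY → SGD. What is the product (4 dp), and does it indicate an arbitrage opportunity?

1.0232 (arbitrage exists)

Around SGD → ZAR → CNY → SGD: 1 ÷ 0.080630 ÷ 2.3906 × 0.19723 = 1.023221
Product > 1; profitable direction is SGD → ZAR → CNY → SGD.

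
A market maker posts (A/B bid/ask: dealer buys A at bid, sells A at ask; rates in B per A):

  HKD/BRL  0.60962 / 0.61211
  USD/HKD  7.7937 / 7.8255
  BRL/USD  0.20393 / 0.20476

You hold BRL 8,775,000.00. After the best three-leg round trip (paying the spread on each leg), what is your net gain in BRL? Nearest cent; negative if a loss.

Net profit: BRL 171,649.71

Best loop BRL → HKD → USD → BRL:
BRL 8,775,000.00 ÷ 0.61211 (buy HKD at ask) = HKD 14,335,658.62
HKD 14,335,658.62 ÷ 7.8255 (buy USD at ask) = USD 1,831,916.00
USD 1,831,916.00 ÷ 0.20476 (buy BRL at ask) = BRL 8,946,649.71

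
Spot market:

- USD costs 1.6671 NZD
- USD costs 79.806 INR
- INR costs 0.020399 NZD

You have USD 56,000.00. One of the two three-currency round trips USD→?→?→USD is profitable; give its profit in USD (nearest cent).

Profit: USD 1,346.28

Profitable loop is USD → NZD → INR → USD:
USD 56,000.00 × 1.6671 = NZD 93,357.60
NZD 93,357.60 ÷ 0.020399 = INR 4,576,577.28
INR 4,576,577.28 ÷ 79.806 = USD 57,346.28
Profit = USD 57,346.28 − USD 56,000.00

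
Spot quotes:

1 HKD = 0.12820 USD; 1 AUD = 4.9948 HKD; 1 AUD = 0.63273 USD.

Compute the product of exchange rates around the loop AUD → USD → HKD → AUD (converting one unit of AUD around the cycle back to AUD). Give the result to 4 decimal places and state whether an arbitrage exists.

0.9881 (arbitrage exists)

Around AUD → USD → HKD → AUD: 1 × 0.63273 ÷ 0.12820 ÷ 4.9948 = 0.988126
Product < 1; profitable direction is AUD → HKD → USD → AUD.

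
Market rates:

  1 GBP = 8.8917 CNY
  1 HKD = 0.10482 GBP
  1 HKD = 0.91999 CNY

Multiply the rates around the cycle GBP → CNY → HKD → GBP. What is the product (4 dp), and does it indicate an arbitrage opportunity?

Around GBP → CNY → HKD → GBP: 1 × 8.8917 ÷ 0.91999 × 0.10482 = 1.013085
Product > 1; profitable direction is GBP → CNY → HKD → GBP.

1.0131 (arbitrage exists)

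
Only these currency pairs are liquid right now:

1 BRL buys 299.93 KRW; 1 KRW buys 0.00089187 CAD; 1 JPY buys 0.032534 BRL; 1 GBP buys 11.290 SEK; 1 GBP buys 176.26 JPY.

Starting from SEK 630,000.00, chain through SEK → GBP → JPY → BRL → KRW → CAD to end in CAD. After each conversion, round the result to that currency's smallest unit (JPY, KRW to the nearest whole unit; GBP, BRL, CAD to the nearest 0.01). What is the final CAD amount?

CAD 85,597.14

SEK 630,000.00 ÷ 11.290 = GBP 55,801.59
GBP 55,801.59 × 176.26 = JPY 9,835,588
JPY 9,835,588 × 0.032534 = BRL 319,991.02
BRL 319,991.02 × 299.93 = KRW 95,974,907
KRW 95,974,907 × 0.00089187 = CAD 85,597.14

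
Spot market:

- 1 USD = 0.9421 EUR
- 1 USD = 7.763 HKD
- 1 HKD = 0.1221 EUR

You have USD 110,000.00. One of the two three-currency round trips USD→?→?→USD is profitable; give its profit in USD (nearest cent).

Profitable loop is USD → HKD → EUR → USD:
USD 110,000.00 × 7.763 = HKD 853,930.00
HKD 853,930.00 × 0.1221 = EUR 104,264.85
EUR 104,264.85 ÷ 0.9421 = USD 110,672.81
Profit = USD 110,672.81 − USD 110,000.00

Profit: USD 672.81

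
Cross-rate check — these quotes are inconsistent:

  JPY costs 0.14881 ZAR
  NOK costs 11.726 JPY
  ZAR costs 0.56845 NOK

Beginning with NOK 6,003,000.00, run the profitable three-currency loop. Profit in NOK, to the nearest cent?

Profitable loop is NOK → ZAR → JPY → NOK:
NOK 6,003,000.00 ÷ 0.56845 = ZAR 10,560,295.54
ZAR 10,560,295.54 ÷ 0.14881 = JPY 70,964,959
JPY 70,964,959 ÷ 11.726 = NOK 6,051,932.37
Profit = NOK 6,051,932.37 − NOK 6,003,000.00

Profit: NOK 48,932.37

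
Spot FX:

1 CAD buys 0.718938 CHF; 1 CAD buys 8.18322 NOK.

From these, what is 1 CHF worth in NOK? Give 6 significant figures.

CHF/NOK = 11.3824

1 CHF ÷ 0.718938 = 1.39094 CAD
1.39094 CAD × 8.18322 = 11.3824 NOK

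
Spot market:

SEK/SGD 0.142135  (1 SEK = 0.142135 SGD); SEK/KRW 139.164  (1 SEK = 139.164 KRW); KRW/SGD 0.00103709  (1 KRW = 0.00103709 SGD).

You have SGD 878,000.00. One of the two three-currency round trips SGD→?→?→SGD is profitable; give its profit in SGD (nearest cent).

Profit: SGD 13,531.79

Profitable loop is SGD → SEK → KRW → SGD:
SGD 878,000.00 ÷ 0.142135 = SEK 6,177,225.88
SEK 6,177,225.88 × 139.164 = KRW 859,647,462
KRW 859,647,462 × 0.00103709 = SGD 891,531.79
Profit = SGD 891,531.79 − SGD 878,000.00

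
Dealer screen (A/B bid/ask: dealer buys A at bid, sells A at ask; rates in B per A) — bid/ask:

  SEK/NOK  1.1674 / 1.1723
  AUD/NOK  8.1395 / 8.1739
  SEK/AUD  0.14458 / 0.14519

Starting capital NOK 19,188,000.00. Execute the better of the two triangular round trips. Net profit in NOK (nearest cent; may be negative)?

Net profit: NOK 73,801.05

Best loop NOK → SEK → AUD → NOK:
NOK 19,188,000.00 ÷ 1.1723 (buy SEK at ask) = SEK 16,367,823.94
SEK 16,367,823.94 × 0.14458 (sell SEK at bid) = AUD 2,366,459.98
AUD 2,366,459.98 × 8.1395 (sell AUD at bid) = NOK 19,261,801.05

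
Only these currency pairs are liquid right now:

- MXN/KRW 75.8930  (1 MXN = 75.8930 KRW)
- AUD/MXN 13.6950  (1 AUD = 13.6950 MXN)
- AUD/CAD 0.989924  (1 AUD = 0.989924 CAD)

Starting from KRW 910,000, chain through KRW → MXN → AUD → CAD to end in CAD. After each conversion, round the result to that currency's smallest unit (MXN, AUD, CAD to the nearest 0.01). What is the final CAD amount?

CAD 866.72

KRW 910,000 ÷ 75.8930 = MXN 11,990.57
MXN 11,990.57 ÷ 13.6950 = AUD 875.54
AUD 875.54 × 0.989924 = CAD 866.72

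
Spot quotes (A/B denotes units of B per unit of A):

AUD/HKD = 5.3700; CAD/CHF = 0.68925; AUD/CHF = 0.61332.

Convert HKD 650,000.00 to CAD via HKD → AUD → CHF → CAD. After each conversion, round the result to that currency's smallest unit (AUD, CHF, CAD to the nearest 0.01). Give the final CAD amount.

CAD 107,708.36

HKD 650,000.00 ÷ 5.3700 = AUD 121,042.83
AUD 121,042.83 × 0.61332 = CHF 74,237.99
CHF 74,237.99 ÷ 0.68925 = CAD 107,708.36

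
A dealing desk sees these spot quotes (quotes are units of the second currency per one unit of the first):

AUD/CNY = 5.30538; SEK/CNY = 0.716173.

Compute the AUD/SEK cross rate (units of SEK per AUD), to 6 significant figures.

1 AUD × 5.30538 = 5.30538 CNY
5.30538 CNY ÷ 0.716173 = 7.40796 SEK

AUD/SEK = 7.40796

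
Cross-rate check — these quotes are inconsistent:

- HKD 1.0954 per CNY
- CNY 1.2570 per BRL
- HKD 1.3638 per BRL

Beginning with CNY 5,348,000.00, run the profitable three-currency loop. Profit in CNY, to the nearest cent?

Profitable loop is CNY → HKD → BRL → CNY:
CNY 5,348,000.00 × 1.0954 = HKD 5,858,199.20
HKD 5,858,199.20 ÷ 1.3638 = BRL 4,295,497.29
BRL 4,295,497.29 × 1.2570 = CNY 5,399,440.09
Profit = CNY 5,399,440.09 − CNY 5,348,000.00

Profit: CNY 51,440.09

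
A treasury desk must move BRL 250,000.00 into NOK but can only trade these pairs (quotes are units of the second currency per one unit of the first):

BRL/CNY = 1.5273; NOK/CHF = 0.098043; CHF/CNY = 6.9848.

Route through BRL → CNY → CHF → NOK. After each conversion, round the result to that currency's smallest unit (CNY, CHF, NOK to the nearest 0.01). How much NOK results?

BRL 250,000.00 × 1.5273 = CNY 381,825.00
CNY 381,825.00 ÷ 6.9848 = CHF 54,665.13
CHF 54,665.13 ÷ 0.098043 = NOK 557,562.80

NOK 557,562.80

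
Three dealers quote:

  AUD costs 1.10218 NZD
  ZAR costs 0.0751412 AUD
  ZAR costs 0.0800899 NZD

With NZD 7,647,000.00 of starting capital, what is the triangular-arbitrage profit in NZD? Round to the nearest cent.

Profit: NZD 260,587.23

Profitable loop is NZD → ZAR → AUD → NZD:
NZD 7,647,000.00 ÷ 0.0800899 = ZAR 95,480,204.12
ZAR 95,480,204.12 × 0.0751412 = AUD 7,174,497.11
AUD 7,174,497.11 × 1.10218 = NZD 7,907,587.23
Profit = NZD 7,907,587.23 − NZD 7,647,000.00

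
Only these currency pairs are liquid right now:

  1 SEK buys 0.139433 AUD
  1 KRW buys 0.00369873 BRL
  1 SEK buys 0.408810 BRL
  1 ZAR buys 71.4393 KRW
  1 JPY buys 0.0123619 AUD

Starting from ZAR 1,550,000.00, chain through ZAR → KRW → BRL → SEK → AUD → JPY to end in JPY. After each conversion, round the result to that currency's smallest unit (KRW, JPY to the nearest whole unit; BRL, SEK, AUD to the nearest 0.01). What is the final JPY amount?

ZAR 1,550,000.00 × 71.4393 = KRW 110,730,915
KRW 110,730,915 × 0.00369873 = BRL 409,563.76
BRL 409,563.76 ÷ 0.408810 = SEK 1,001,843.79
SEK 1,001,843.79 × 0.139433 = AUD 139,690.09
AUD 139,690.09 ÷ 0.0123619 = JPY 11,300,050

JPY 11,300,050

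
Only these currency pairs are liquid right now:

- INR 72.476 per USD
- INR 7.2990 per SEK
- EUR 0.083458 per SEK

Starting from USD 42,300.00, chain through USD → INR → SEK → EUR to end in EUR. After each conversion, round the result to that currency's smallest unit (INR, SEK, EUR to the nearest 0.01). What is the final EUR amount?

EUR 35,054.13

USD 42,300.00 × 72.476 = INR 3,065,734.80
INR 3,065,734.80 ÷ 7.2990 = SEK 420,021.21
SEK 420,021.21 × 0.083458 = EUR 35,054.13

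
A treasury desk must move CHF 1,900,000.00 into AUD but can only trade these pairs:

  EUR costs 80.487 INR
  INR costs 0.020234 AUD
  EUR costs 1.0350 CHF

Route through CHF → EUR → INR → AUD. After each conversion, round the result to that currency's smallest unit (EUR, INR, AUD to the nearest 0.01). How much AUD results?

AUD 2,989,652.67

CHF 1,900,000.00 ÷ 1.0350 = EUR 1,835,748.79
EUR 1,835,748.79 × 80.487 = INR 147,753,912.86
INR 147,753,912.86 × 0.020234 = AUD 2,989,652.67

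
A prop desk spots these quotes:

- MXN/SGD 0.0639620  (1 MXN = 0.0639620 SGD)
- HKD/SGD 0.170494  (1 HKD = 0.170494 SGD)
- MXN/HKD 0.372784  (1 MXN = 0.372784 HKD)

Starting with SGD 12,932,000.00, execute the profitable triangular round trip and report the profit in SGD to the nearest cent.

Profitable loop is SGD → HKD → MXN → SGD:
SGD 12,932,000.00 ÷ 0.170494 = HKD 75,850,176.55
HKD 75,850,176.55 ÷ 0.372784 = MXN 203,469,506.59
MXN 203,469,506.59 × 0.0639620 = SGD 13,014,316.58
Profit = SGD 13,014,316.58 − SGD 12,932,000.00

Profit: SGD 82,316.58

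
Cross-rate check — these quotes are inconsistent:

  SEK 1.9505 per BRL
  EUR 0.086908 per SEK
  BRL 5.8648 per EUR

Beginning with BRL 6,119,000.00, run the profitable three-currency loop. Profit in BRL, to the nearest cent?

Profitable loop is BRL → EUR → SEK → BRL:
BRL 6,119,000.00 ÷ 5.8648 = EUR 1,043,343.34
EUR 1,043,343.34 ÷ 0.086908 = SEK 12,005,147.24
SEK 12,005,147.24 ÷ 1.9505 = BRL 6,154,907.58
Profit = BRL 6,154,907.58 − BRL 6,119,000.00

Profit: BRL 35,907.58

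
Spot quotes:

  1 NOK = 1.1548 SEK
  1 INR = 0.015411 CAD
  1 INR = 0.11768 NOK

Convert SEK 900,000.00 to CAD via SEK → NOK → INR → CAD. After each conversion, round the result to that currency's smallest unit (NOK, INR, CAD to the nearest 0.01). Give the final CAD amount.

SEK 900,000.00 ÷ 1.1548 = NOK 779,355.73
NOK 779,355.73 ÷ 0.11768 = INR 6,622,669.36
INR 6,622,669.36 × 0.015411 = CAD 102,061.96

CAD 102,061.96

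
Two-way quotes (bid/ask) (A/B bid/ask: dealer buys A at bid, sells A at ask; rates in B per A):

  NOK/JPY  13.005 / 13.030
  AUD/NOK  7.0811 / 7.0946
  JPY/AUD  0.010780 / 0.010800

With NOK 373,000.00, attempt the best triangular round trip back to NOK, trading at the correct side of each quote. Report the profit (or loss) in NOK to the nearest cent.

Net profit: NOK 605.06

Best loop NOK → AUD → JPY → NOK:
NOK 373,000.00 ÷ 7.0946 (buy AUD at ask) = AUD 52,575.20
AUD 52,575.20 ÷ 0.010800 (buy JPY at ask) = JPY 4,868,074
JPY 4,868,074 ÷ 13.030 (buy NOK at ask) = NOK 373,605.06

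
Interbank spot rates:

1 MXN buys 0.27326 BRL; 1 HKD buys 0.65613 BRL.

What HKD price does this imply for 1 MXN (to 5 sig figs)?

1 MXN × 0.27326 = 0.27326 BRL
0.27326 BRL ÷ 0.65613 = 0.416472 HKD

MXN/HKD = 0.41647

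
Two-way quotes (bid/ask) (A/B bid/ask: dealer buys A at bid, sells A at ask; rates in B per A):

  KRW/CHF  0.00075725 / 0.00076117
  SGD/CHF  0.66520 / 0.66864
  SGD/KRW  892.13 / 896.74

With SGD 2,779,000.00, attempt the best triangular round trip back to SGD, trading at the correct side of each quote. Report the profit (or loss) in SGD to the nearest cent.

Best loop SGD → KRW → CHF → SGD:
SGD 2,779,000.00 × 892.13 (sell SGD at bid) = KRW 2,479,229,270
KRW 2,479,229,270 × 0.00075725 (sell KRW at bid) = CHF 1,877,396.36
CHF 1,877,396.36 ÷ 0.66864 (buy SGD at ask) = SGD 2,807,783.51

Net profit: SGD 28,783.51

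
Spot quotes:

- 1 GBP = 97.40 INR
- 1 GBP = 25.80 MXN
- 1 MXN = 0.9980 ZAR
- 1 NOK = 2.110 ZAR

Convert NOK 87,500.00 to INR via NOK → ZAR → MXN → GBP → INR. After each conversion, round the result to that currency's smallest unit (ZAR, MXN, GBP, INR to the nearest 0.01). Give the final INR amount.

NOK 87,500.00 × 2.110 = ZAR 184,625.00
ZAR 184,625.00 ÷ 0.9980 = MXN 184,994.99
MXN 184,994.99 ÷ 25.80 = GBP 7,170.35
GBP 7,170.35 × 97.40 = INR 698,392.09

INR 698,392.09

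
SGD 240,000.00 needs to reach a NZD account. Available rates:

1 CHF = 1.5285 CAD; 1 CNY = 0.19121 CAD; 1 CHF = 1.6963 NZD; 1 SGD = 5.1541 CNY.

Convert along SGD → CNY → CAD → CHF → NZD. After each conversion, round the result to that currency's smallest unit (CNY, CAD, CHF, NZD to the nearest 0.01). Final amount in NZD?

NZD 262,489.48

SGD 240,000.00 × 5.1541 = CNY 1,236,984.00
CNY 1,236,984.00 × 0.19121 = CAD 236,523.71
CAD 236,523.71 ÷ 1.5285 = CHF 154,742.37
CHF 154,742.37 × 1.6963 = NZD 262,489.48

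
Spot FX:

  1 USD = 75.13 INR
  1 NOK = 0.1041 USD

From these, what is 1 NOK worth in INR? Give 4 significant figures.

1 NOK × 0.1041 = 0.1041 USD
0.1041 USD × 75.13 = 7.82103 INR

NOK/INR = 7.821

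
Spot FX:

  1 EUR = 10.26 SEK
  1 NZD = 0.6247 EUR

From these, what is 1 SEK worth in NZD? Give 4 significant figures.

1 SEK ÷ 10.26 = 0.0974659 EUR
0.0974659 EUR ÷ 0.6247 = 0.15602 NZD

SEK/NZD = 0.1560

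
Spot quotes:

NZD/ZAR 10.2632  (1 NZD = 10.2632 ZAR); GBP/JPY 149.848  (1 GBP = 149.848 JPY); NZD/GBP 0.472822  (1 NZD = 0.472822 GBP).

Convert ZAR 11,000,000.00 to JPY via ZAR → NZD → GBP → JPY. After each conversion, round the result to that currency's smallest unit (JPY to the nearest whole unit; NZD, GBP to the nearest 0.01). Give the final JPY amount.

JPY 75,937,888

ZAR 11,000,000.00 ÷ 10.2632 = NZD 1,071,790.47
NZD 1,071,790.47 × 0.472822 = GBP 506,766.11
GBP 506,766.11 × 149.848 = JPY 75,937,888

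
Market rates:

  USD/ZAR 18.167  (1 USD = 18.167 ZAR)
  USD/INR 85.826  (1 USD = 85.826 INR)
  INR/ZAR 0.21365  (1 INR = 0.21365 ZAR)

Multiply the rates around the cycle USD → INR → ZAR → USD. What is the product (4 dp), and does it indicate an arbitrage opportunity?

1.0093 (arbitrage exists)

Around USD → INR → ZAR → USD: 1 × 85.826 × 0.21365 ÷ 18.167 = 1.009342
Product > 1; profitable direction is USD → INR → ZAR → USD.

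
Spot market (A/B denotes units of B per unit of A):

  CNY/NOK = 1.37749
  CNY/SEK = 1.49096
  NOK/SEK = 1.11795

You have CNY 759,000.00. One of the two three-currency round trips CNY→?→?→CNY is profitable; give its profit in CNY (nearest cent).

Profitable loop is CNY → NOK → SEK → CNY:
CNY 759,000.00 × 1.37749 = NOK 1,045,514.91
NOK 1,045,514.91 × 1.11795 = SEK 1,168,833.39
SEK 1,168,833.39 ÷ 1.49096 = CNY 783,946.85
Profit = CNY 783,946.85 − CNY 759,000.00

Profit: CNY 24,946.85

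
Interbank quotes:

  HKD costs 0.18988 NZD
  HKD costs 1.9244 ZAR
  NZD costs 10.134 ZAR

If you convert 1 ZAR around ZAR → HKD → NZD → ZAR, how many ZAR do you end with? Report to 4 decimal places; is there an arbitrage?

0.9999 (no arbitrage)

Around ZAR → HKD → NZD → ZAR: 1 ÷ 1.9244 × 0.18988 × 10.134 = 0.999919
Product ≈ 1 (deviation 0.008%, within rounding noise).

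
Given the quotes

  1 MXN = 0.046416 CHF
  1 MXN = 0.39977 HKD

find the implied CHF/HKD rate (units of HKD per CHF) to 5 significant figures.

1 CHF ÷ 0.046416 = 21.5443 MXN
21.5443 MXN × 0.39977 = 8.61276 HKD

CHF/HKD = 8.6128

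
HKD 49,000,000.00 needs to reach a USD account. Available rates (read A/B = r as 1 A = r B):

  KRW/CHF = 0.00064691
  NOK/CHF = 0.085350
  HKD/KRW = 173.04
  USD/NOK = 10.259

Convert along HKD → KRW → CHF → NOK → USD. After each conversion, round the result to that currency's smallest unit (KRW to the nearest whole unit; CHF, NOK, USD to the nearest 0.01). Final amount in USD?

USD 6,264,377.13

HKD 49,000,000.00 × 173.04 = KRW 8,478,960,000
KRW 8,478,960,000 × 0.00064691 = CHF 5,485,124.01
CHF 5,485,124.01 ÷ 0.085350 = NOK 64,266,244.99
NOK 64,266,244.99 ÷ 10.259 = USD 6,264,377.13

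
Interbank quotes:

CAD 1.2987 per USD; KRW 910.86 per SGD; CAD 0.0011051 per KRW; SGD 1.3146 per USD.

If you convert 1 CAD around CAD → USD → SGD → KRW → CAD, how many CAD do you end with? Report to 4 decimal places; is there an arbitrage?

1.0189 (arbitrage exists)

Around CAD → USD → SGD → KRW → CAD: 1 ÷ 1.2987 × 1.3146 × 910.86 × 0.0011051 = 1.018915
Product > 1; profitable direction is CAD → USD → SGD → KRW → CAD.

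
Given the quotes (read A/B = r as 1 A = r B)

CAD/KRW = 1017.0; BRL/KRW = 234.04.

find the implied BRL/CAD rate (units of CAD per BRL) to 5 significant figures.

BRL/CAD = 0.23013

1 BRL × 234.04 = 234.04 KRW
234.04 KRW ÷ 1017.0 = 0.230128 CAD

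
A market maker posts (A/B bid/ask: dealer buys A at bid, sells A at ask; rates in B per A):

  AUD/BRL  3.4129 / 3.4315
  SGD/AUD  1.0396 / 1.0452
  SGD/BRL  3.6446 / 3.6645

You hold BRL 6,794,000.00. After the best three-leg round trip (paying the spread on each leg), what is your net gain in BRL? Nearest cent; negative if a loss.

Best loop BRL → AUD → SGD → BRL:
BRL 6,794,000.00 ÷ 3.4315 (buy AUD at ask) = AUD 1,979,892.18
AUD 1,979,892.18 ÷ 1.0452 (buy SGD at ask) = SGD 1,894,271.12
SGD 1,894,271.12 × 3.6446 (sell SGD at bid) = BRL 6,903,860.53

Net profit: BRL 109,860.53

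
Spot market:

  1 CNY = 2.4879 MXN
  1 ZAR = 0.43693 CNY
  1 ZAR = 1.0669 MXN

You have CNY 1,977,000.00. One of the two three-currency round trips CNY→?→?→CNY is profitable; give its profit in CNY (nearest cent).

Profitable loop is CNY → MXN → ZAR → CNY:
CNY 1,977,000.00 × 2.4879 = MXN 4,918,578.30
MXN 4,918,578.30 ÷ 1.0669 = ZAR 4,610,158.68
ZAR 4,610,158.68 × 0.43693 = CNY 2,014,316.63
Profit = CNY 2,014,316.63 − CNY 1,977,000.00

Profit: CNY 37,316.63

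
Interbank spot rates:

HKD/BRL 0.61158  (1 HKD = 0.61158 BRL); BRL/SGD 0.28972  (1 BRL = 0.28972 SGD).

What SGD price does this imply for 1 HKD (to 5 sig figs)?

HKD/SGD = 0.17719

1 HKD × 0.61158 = 0.61158 BRL
0.61158 BRL × 0.28972 = 0.177187 SGD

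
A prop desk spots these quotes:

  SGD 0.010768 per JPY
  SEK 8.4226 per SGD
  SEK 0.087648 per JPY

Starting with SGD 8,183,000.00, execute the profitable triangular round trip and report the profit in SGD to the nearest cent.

Profit: SGD 284,432.89

Profitable loop is SGD → SEK → JPY → SGD:
SGD 8,183,000.00 × 8.4226 = SEK 68,922,135.80
SEK 68,922,135.80 ÷ 0.087648 = JPY 786,351,495
JPY 786,351,495 × 0.010768 = SGD 8,467,432.89
Profit = SGD 8,467,432.89 − SGD 8,183,000.00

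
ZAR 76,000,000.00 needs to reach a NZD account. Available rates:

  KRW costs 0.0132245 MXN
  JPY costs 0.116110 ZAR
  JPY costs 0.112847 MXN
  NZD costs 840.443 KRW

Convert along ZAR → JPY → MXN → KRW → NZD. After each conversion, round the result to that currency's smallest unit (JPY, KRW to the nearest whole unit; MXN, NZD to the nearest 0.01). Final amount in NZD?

ZAR 76,000,000.00 ÷ 0.116110 = JPY 654,551,718
JPY 654,551,718 × 0.112847 = MXN 73,864,197.72
MXN 73,864,197.72 ÷ 0.0132245 = KRW 5,585,405,703
KRW 5,585,405,703 ÷ 840.443 = NZD 6,645,787.64

NZD 6,645,787.64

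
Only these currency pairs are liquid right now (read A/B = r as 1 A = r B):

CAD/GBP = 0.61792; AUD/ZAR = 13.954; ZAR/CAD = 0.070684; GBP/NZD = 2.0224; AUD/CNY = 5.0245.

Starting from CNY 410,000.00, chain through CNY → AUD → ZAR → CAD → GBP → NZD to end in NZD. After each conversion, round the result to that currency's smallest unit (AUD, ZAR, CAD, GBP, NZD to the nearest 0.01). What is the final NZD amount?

NZD 100,579.66

CNY 410,000.00 ÷ 5.0245 = AUD 81,600.16
AUD 81,600.16 × 13.954 = ZAR 1,138,648.63
ZAR 1,138,648.63 × 0.070684 = CAD 80,484.24
CAD 80,484.24 × 0.61792 = GBP 49,732.82
GBP 49,732.82 × 2.0224 = NZD 100,579.66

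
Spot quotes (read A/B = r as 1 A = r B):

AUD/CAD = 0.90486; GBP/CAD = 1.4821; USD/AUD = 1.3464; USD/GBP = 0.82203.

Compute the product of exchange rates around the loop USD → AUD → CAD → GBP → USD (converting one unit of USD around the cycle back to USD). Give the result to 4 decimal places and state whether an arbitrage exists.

1.0000 (no arbitrage)

Around USD → AUD → CAD → GBP → USD: 1 × 1.3464 × 0.90486 ÷ 1.4821 ÷ 0.82203 = 0.999978
Product ≈ 1 (deviation 0.002%, within rounding noise).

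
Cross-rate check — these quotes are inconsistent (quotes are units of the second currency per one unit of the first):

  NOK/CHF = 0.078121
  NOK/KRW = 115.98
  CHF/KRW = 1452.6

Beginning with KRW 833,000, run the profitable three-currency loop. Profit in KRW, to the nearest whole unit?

Profitable loop is KRW → CHF → NOK → KRW:
KRW 833,000 ÷ 1452.6 = CHF 573.45
CHF 573.45 ÷ 0.078121 = NOK 7,340.59
NOK 7,340.59 × 115.98 = KRW 851,362
Profit = KRW 851,362 − KRW 833,000

Profit: KRW 18,362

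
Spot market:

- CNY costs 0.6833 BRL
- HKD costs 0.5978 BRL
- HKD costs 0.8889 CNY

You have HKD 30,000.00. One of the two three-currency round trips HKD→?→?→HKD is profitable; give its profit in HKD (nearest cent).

Profit: HKD 481.03

Profitable loop is HKD → CNY → BRL → HKD:
HKD 30,000.00 × 0.8889 = CNY 26,667.00
CNY 26,667.00 × 0.6833 = BRL 18,221.56
BRL 18,221.56 ÷ 0.5978 = HKD 30,481.03
Profit = HKD 30,481.03 − HKD 30,000.00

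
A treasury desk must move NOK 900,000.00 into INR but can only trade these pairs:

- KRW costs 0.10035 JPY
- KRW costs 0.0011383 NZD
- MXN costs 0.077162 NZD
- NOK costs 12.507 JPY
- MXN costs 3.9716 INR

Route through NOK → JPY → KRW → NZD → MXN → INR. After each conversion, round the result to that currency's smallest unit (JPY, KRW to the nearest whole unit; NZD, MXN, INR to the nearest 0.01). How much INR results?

NOK 900,000.00 × 12.507 = JPY 11,256,300
JPY 11,256,300 ÷ 0.10035 = KRW 112,170,404
KRW 112,170,404 × 0.0011383 = NZD 127,683.57
NZD 127,683.57 ÷ 0.077162 = MXN 1,654,746.77
MXN 1,654,746.77 × 3.9716 = INR 6,571,992.27

INR 6,571,992.27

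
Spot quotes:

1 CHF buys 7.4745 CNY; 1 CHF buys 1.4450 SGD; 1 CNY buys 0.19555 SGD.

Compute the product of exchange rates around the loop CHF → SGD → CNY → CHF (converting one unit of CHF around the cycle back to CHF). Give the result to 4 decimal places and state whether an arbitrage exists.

0.9886 (arbitrage exists)

Around CHF → SGD → CNY → CHF: 1 × 1.4450 ÷ 0.19555 ÷ 7.4745 = 0.988617
Product < 1; profitable direction is CHF → CNY → SGD → CHF.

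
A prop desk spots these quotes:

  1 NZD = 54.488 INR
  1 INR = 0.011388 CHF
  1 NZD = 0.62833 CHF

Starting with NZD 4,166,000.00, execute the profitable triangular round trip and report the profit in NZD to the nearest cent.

Profitable loop is NZD → CHF → INR → NZD:
NZD 4,166,000.00 × 0.62833 = CHF 2,617,622.78
CHF 2,617,622.78 ÷ 0.011388 = INR 229,857,989.11
INR 229,857,989.11 ÷ 54.488 = NZD 4,218,506.63
Profit = NZD 4,218,506.63 − NZD 4,166,000.00

Profit: NZD 52,506.63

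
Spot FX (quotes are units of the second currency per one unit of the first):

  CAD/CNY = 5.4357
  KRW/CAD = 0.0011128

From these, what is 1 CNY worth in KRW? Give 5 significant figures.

1 CNY ÷ 5.4357 = 0.183969 CAD
0.183969 CAD ÷ 0.0011128 = 165.321 KRW

CNY/KRW = 165.32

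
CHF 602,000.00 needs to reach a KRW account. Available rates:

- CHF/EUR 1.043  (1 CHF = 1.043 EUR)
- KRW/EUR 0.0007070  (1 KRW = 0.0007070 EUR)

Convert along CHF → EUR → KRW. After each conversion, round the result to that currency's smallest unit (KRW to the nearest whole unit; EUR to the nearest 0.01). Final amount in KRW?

CHF 602,000.00 × 1.043 = EUR 627,886.00
EUR 627,886.00 ÷ 0.0007070 = KRW 888,099,010

KRW 888,099,010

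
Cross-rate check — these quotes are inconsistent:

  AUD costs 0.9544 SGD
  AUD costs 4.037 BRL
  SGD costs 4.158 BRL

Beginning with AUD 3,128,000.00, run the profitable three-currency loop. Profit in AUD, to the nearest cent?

Profitable loop is AUD → BRL → SGD → AUD:
AUD 3,128,000.00 × 4.037 = BRL 12,627,736.00
BRL 12,627,736.00 ÷ 4.158 = SGD 3,036,973.54
SGD 3,036,973.54 ÷ 0.9544 = AUD 3,182,076.22
Profit = AUD 3,182,076.22 − AUD 3,128,000.00

Profit: AUD 54,076.22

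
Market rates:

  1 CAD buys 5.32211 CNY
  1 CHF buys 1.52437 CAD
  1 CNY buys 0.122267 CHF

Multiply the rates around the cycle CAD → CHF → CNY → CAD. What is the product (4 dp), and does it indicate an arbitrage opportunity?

1.0081 (arbitrage exists)

Around CAD → CHF → CNY → CAD: 1 ÷ 1.52437 ÷ 0.122267 ÷ 5.32211 = 1.008130
Product > 1; profitable direction is CAD → CHF → CNY → CAD.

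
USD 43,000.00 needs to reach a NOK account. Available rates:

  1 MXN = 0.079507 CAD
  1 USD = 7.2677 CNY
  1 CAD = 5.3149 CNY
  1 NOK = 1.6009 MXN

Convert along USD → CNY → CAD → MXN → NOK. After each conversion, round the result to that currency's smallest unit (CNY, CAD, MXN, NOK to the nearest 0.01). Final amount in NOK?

NOK 461,956.21

USD 43,000.00 × 7.2677 = CNY 312,511.10
CNY 312,511.10 ÷ 5.3149 = CAD 58,799.06
CAD 58,799.06 ÷ 0.079507 = MXN 739,545.70
MXN 739,545.70 ÷ 1.6009 = NOK 461,956.21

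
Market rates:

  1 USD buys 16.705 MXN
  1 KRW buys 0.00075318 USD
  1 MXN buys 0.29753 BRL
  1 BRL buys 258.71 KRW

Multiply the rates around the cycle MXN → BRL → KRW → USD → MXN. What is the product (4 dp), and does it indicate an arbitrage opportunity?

Around MXN → BRL → KRW → USD → MXN: 1 × 0.29753 × 258.71 × 0.00075318 × 16.705 = 0.968477
Product < 1; profitable direction is MXN → USD → KRW → BRL → MXN.

0.9685 (arbitrage exists)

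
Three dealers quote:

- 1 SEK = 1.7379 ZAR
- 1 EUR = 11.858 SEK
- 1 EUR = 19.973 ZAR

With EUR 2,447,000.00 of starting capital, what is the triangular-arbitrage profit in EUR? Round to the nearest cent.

Profitable loop is EUR → SEK → ZAR → EUR:
EUR 2,447,000.00 × 11.858 = SEK 29,016,526.00
SEK 29,016,526.00 × 1.7379 = ZAR 50,427,820.54
ZAR 50,427,820.54 ÷ 19.973 = EUR 2,524,799.51
Profit = EUR 2,524,799.51 − EUR 2,447,000.00

Profit: EUR 77,799.51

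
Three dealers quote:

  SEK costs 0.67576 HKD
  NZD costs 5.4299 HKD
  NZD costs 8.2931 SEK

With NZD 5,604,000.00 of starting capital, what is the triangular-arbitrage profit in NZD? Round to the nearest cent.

Profit: NZD 179,832.12

Profitable loop is NZD → SEK → HKD → NZD:
NZD 5,604,000.00 × 8.2931 = SEK 46,474,532.40
SEK 46,474,532.40 × 0.67576 = HKD 31,405,630.01
HKD 31,405,630.01 ÷ 5.4299 = NZD 5,783,832.12
Profit = NZD 5,783,832.12 − NZD 5,604,000.00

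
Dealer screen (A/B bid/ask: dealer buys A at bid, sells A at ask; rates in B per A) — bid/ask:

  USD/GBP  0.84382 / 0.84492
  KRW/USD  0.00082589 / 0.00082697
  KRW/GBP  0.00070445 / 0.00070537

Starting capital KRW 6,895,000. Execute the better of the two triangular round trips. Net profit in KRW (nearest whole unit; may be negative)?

Best loop KRW → GBP → USD → KRW:
KRW 6,895,000 × 0.00070445 (sell KRW at bid) = GBP 4,857.18
GBP 4,857.18 ÷ 0.84492 (buy USD at ask) = USD 5,748.69
USD 5,748.69 ÷ 0.00082697 (buy KRW at ask) = KRW 6,951,509

Net profit: KRW 56,509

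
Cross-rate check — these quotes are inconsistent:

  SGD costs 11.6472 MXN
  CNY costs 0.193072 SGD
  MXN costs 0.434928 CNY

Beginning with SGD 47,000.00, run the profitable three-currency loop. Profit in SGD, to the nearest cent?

Profitable loop is SGD → CNY → MXN → SGD:
SGD 47,000.00 ÷ 0.193072 = CNY 243,432.50
CNY 243,432.50 ÷ 0.434928 = MXN 559,707.59
MXN 559,707.59 ÷ 11.6472 = SGD 48,055.12
Profit = SGD 48,055.12 − SGD 47,000.00

Profit: SGD 1,055.12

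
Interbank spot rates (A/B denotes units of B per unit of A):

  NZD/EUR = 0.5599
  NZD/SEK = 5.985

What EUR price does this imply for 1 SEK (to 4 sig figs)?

SEK/EUR = 0.09355

1 SEK ÷ 5.985 = 0.167084 NZD
0.167084 NZD × 0.5599 = 0.0935505 EUR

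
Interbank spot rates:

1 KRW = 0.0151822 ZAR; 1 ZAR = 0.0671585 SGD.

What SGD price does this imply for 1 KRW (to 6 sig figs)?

1 KRW × 0.0151822 = 0.0151822 ZAR
0.0151822 ZAR × 0.0671585 = 0.00101961 SGD

KRW/SGD = 0.00101961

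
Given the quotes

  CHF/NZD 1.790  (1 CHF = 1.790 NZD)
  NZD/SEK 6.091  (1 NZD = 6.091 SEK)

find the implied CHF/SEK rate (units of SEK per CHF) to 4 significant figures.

CHF/SEK = 10.90

1 CHF × 1.790 = 1.79 NZD
1.79 NZD × 6.091 = 10.9029 SEK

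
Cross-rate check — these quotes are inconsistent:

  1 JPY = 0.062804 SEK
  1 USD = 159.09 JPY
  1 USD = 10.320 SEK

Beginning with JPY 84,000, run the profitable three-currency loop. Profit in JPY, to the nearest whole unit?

Profit: JPY 2,762

Profitable loop is JPY → USD → SEK → JPY:
JPY 84,000 ÷ 159.09 = USD 528.00
USD 528.00 × 10.320 = SEK 5,448.99
SEK 5,448.99 ÷ 0.062804 = JPY 86,762
Profit = JPY 86,762 − JPY 84,000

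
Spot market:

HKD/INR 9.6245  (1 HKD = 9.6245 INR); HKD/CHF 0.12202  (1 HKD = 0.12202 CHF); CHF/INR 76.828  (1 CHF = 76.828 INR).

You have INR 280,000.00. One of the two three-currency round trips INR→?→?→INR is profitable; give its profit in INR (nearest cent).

Profit: INR 7,465.45

Profitable loop is INR → CHF → HKD → INR:
INR 280,000.00 ÷ 76.828 = CHF 3,644.50
CHF 3,644.50 ÷ 0.12202 = HKD 29,868.09
HKD 29,868.09 × 9.6245 = INR 287,465.45
Profit = INR 287,465.45 − INR 280,000.00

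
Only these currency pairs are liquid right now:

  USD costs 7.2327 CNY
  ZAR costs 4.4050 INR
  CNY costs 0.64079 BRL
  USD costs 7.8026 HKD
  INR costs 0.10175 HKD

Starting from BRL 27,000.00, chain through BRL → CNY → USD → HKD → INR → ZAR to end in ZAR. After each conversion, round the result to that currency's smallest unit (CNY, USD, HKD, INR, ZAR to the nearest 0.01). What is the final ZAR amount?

ZAR 101,415.98

BRL 27,000.00 ÷ 0.64079 = CNY 42,135.49
CNY 42,135.49 ÷ 7.2327 = USD 5,825.69
USD 5,825.69 × 7.8026 = HKD 45,455.53
HKD 45,455.53 ÷ 0.10175 = INR 446,737.40
INR 446,737.40 ÷ 4.4050 = ZAR 101,415.98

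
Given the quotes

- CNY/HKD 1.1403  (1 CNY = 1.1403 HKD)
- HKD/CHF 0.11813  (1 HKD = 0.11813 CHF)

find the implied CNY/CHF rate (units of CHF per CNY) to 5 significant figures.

1 CNY × 1.1403 = 1.1403 HKD
1.1403 HKD × 0.11813 = 0.134704 CHF

CNY/CHF = 0.13470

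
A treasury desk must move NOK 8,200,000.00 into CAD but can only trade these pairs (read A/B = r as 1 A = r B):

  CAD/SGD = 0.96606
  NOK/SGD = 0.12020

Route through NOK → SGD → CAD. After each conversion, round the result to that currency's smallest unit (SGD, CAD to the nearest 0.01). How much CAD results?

NOK 8,200,000.00 × 0.12020 = SGD 985,640.00
SGD 985,640.00 ÷ 0.96606 = CAD 1,020,267.89

CAD 1,020,267.89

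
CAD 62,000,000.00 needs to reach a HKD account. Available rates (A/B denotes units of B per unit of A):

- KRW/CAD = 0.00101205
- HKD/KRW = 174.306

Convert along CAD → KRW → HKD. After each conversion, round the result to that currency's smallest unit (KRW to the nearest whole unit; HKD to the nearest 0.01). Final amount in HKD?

CAD 62,000,000.00 ÷ 0.00101205 = KRW 61,261,795,366
KRW 61,261,795,366 ÷ 174.306 = HKD 351,461,196.78

HKD 351,461,196.78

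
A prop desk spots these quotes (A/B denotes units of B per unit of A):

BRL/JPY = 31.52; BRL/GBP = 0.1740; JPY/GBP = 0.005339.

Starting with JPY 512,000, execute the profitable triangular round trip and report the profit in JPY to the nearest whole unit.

Profit: JPY 17,387

Profitable loop is JPY → BRL → GBP → JPY:
JPY 512,000 ÷ 31.52 = BRL 16,243.65
BRL 16,243.65 × 0.1740 = GBP 2,826.40
GBP 2,826.40 ÷ 0.005339 = JPY 529,387
Profit = JPY 529,387 − JPY 512,000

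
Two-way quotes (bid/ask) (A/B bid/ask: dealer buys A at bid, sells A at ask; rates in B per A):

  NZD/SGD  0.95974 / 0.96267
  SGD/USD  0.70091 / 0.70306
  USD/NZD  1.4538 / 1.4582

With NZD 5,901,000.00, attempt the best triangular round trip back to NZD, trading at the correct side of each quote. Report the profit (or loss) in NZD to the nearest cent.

Net profit: NZD 78,139.59

Best loop NZD → USD → SGD → NZD:
NZD 5,901,000.00 ÷ 1.4582 (buy USD at ask) = USD 4,046,769.99
USD 4,046,769.99 ÷ 0.70306 (buy SGD at ask) = SGD 5,755,938.31
SGD 5,755,938.31 ÷ 0.96267 (buy NZD at ask) = NZD 5,979,139.59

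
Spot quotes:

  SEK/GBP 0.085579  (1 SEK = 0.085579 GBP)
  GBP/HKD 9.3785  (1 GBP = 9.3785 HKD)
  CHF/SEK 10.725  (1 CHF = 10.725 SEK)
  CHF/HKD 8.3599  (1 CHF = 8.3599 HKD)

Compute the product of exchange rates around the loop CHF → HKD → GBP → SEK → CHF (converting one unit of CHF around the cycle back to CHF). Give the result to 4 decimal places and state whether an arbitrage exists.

0.9712 (arbitrage exists)

Around CHF → HKD → GBP → SEK → CHF: 1 × 8.3599 ÷ 9.3785 ÷ 0.085579 ÷ 10.725 = 0.971188
Product < 1; profitable direction is CHF → SEK → GBP → HKD → CHF.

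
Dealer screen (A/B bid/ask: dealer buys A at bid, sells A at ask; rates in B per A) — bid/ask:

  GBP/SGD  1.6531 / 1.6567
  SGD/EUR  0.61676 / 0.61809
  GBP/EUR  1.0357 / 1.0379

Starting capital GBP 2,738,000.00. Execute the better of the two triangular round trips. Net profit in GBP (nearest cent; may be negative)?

Best loop GBP → EUR → SGD → GBP:
GBP 2,738,000.00 × 1.0357 (sell GBP at bid) = EUR 2,835,746.60
EUR 2,835,746.60 ÷ 0.61809 (buy SGD at ask) = SGD 4,587,918.59
SGD 4,587,918.59 ÷ 1.6567 (buy GBP at ask) = GBP 2,769,311.64

Net profit: GBP 31,311.64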